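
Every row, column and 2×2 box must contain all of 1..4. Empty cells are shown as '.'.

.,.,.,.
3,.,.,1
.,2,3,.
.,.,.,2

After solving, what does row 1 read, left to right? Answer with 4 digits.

2143

r2c2 = 4 (sole candidate).
r2c3 = 2 (sole candidate).
r3c4 = 4 (sole candidate).
r4c3 = 1 (sole candidate).
r1c2 = 1: row 1 has {}; col 2 has {2,4}; box has {3,4} → only 1 remains.
r1c3 = 4: row 1 has {1}; col 3 has {1,2,3}; box has {1,2} → only 4 remains.
r1c4 = 3: row 1 has {1,4}; col 4 has {1,2,4}; box has {1,2,4} → only 3 remains.
r3c1 = 1 (sole candidate).
r4c1 = 4 (sole candidate).
r4c2 = 3 (sole candidate).
r1c1 = 2: row 1 has {1,3,4}; col 1 has {1,3,4}; box has {1,3,4} → only 2 remains.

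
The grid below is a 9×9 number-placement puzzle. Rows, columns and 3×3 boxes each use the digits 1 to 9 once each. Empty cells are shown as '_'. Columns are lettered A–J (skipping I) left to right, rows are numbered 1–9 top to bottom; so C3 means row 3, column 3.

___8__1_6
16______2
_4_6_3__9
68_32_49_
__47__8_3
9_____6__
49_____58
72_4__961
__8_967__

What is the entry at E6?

4

G3 = 5: row 3 has {3,4,6,9}; col 7 has {1,4,6,7,8,9}; box has {1,2,6,9} → only 5 remains.
J9 = 4: row 9 has {6,7,8,9}; col 9 has {1,2,3,6,8,9}; box has {1,5,6,7,8,9} → only 4 remains.
G2 = 3: row 2 has {1,2,6}; col 7 has {1,4,5,6,7,8,9}; box has {1,2,5,6,9} → only 3 remains.
G7 = 2: row 7 has {4,5,8,9}; col 7 has {1,3,4,5,6,7,8,9}; box has {1,4,5,6,7,8,9} → only 2 remains.
H9 = 3: row 9 has {4,6,7,8,9}; col 8 has {5,6,9}; box has {1,2,4,5,6,7,8,9} → only 3 remains.
D7 = 1: row 7 has {2,4,5,8,9}; col 4 has {3,4,6,7,8}; box has {4,6,9} → only 1 remains.
F7 = 7: row 7 has {1,2,4,5,8,9}; col 6 has {3,6}; box has {1,4,6,9} → only 7 remains.
A9 = 5: row 9 has {3,4,6,7,8,9}; col 1 has {1,4,6,7,9}; box has {2,4,7,8,9} → only 5 remains.
B9 = 1: row 9 has {3,4,5,6,7,8,9}; col 2 has {2,4,6,8,9}; box has {2,4,5,7,8,9} → only 1 remains.
D9 = 2: row 9 has {1,3,4,5,6,7,8,9}; col 4 has {1,3,4,6,7,8}; box has {1,4,6,7,9} → only 2 remains.
A5 = 2: row 5 has {3,4,7,8}; col 1 has {1,4,5,6,7,9}; box has {4,6,8,9} → only 2 remains.
B5 = 5: row 5 has {2,3,4,7,8}; col 2 has {1,2,4,6,8,9}; box has {2,4,6,8,9} → only 5 remains.
H5 = 1: row 5 has {2,3,4,5,7,8}; col 8 has {3,5,6,9}; box has {3,4,6,8,9} → only 1 remains.
D6 = 5: row 6 has {6,9}; col 4 has {1,2,3,4,6,7,8}; box has {2,3,7} → only 5 remains.
J6 = 7: row 6 has {5,6,9}; col 9 has {1,2,3,4,6,8,9}; box has {1,3,4,6,8,9} → only 7 remains.
E7 = 3: row 7 has {1,2,4,5,7,8,9}; col 5 has {2,9}; box has {1,2,4,6,7,9} → only 3 remains.
C8 = 3: row 8 has {1,2,4,6,7,9}; col 3 has {4,8}; box has {1,2,4,5,7,8,9} → only 3 remains.
A1 = 3: row 1 has {1,6,8}; col 1 has {1,2,4,5,6,7,9}; box has {1,4,6} → only 3 remains.
B1 = 7: row 1 has {1,3,6,8}; col 2 has {1,2,4,5,6,8,9}; box has {1,3,4,6} → only 7 remains.
H1 = 4: row 1 has {1,3,6,7,8}; col 8 has {1,3,5,6,9}; box has {1,2,3,5,6,9} → only 4 remains.
D2 = 9: row 2 has {1,2,3,6}; col 4 has {1,2,3,4,5,6,7,8}; box has {3,6,8} → only 9 remains.
A3 = 8: row 3 has {3,4,5,6,9}; col 1 has {1,2,3,4,5,6,7,9}; box has {1,3,4,6,7} → only 8 remains.
C3 = 2: row 3 has {3,4,5,6,8,9}; col 3 has {3,4,8}; box has {1,3,4,6,7,8} → only 2 remains.
H3 = 7: row 3 has {2,3,4,5,6,8,9}; col 8 has {1,3,4,5,6,9}; box has {1,2,3,4,5,6,9} → only 7 remains.
F4 = 1: row 4 has {2,3,4,6,8,9}; col 6 has {3,6,7}; box has {2,3,5,7} → only 1 remains.
J4 = 5: row 4 has {1,2,3,4,6,8,9}; col 9 has {1,2,3,4,6,7,8,9}; box has {1,3,4,6,7,8,9} → only 5 remains.
E5 = 6: row 5 has {1,2,3,4,5,7,8}; col 5 has {2,3,9}; box has {1,2,3,5,7} → only 6 remains.
F5 = 9: row 5 has {1,2,3,4,5,6,7,8}; col 6 has {1,3,6,7}; box has {1,2,3,5,6,7} → only 9 remains.
B6 = 3: row 6 has {5,6,7,9}; col 2 has {1,2,4,5,6,7,8,9}; box has {2,4,5,6,8,9} → only 3 remains.
C6 = 1: row 6 has {3,5,6,7,9}; col 3 has {2,3,4,8}; box has {2,3,4,5,6,8,9} → only 1 remains.
H6 = 2: row 6 has {1,3,5,6,7,9}; col 8 has {1,3,4,5,6,7,9}; box has {1,3,4,5,6,7,8,9} → only 2 remains.
C7 = 6: row 7 has {1,2,3,4,5,7,8,9}; col 3 has {1,2,3,4,8}; box has {1,2,3,4,5,7,8,9} → only 6 remains.
E1 = 5: row 1 has {1,3,4,6,7,8}; col 5 has {2,3,6,9}; box has {3,6,8,9} → only 5 remains.
F1 = 2: row 1 has {1,3,4,5,6,7,8}; col 6 has {1,3,6,7,9}; box has {3,5,6,8,9} → only 2 remains.
C2 = 5: row 2 has {1,2,3,6,9}; col 3 has {1,2,3,4,6,8}; box has {1,2,3,4,6,7,8} → only 5 remains.
F2 = 4: row 2 has {1,2,3,5,6,9}; col 6 has {1,2,3,6,7,9}; box has {2,3,5,6,8,9} → only 4 remains.
H2 = 8: row 2 has {1,2,3,4,5,6,9}; col 8 has {1,2,3,4,5,6,7,9}; box has {1,2,3,4,5,6,7,9} → only 8 remains.
E3 = 1: row 3 has {2,3,4,5,6,7,8,9}; col 5 has {2,3,5,6,9}; box has {2,3,4,5,6,8,9} → only 1 remains.
C4 = 7: row 4 has {1,2,3,4,5,6,8,9}; col 3 has {1,2,3,4,5,6,8}; box has {1,2,3,4,5,6,8,9} → only 7 remains.
F6 = 8: row 6 has {1,2,3,5,6,7,9}; col 6 has {1,2,3,4,6,7,9}; box has {1,2,3,5,6,7,9} → only 8 remains.
E8 = 8: row 8 has {1,2,3,4,6,7,9}; col 5 has {1,2,3,5,6,9}; box has {1,2,3,4,6,7,9} → only 8 remains.
F8 = 5: row 8 has {1,2,3,4,6,7,8,9}; col 6 has {1,2,3,4,6,7,8,9}; box has {1,2,3,4,6,7,8,9} → only 5 remains.
C1 = 9: row 1 has {1,2,3,4,5,6,7,8}; col 3 has {1,2,3,4,5,6,7,8}; box has {1,2,3,4,5,6,7,8} → only 9 remains.
E2 = 7: row 2 has {1,2,3,4,5,6,8,9}; col 5 has {1,2,3,5,6,8,9}; box has {1,2,3,4,5,6,8,9} → only 7 remains.
E6 = 4: row 6 has {1,2,3,5,6,7,8,9}; col 5 has {1,2,3,5,6,7,8,9}; box has {1,2,3,5,6,7,8,9} → only 4 remains.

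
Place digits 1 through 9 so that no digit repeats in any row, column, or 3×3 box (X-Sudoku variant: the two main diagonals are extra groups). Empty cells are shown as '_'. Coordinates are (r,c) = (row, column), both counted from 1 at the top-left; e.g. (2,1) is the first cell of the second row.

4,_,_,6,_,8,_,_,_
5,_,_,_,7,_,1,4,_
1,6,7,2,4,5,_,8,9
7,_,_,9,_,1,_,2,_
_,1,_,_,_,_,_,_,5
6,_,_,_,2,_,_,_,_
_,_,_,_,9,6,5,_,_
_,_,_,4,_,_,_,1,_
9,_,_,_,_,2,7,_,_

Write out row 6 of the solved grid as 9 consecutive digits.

695823471

(2,4) = 3 (sole candidate).
(2,6) = 9 (sole candidate).
(3,7) = 3 (sole candidate).
(6,6) = 3: row 6 has {2,6}; col 6 has {1,2,5,6,8,9}; box has {1,2,9}; main diagonal has {1,4,5,7,9} → only 3 remains.
(7,8) = 3 (sole candidate).
(8,6) = 7 (sole candidate).
(9,8) = 6 (sole candidate).
(9,9) = 8 (sole candidate).
(1,5) = 1 (sole candidate).
(1,7) = 2 (sole candidate).
(1,9) = 7 (sole candidate).
(2,2) = 2 (sole candidate).
(2,3) = 8 (sole candidate).
(2,9) = 6 (sole candidate).
(5,5) = 6 (sole candidate).
(5,6) = 4 (sole candidate).
(7,3) = 2 (sole candidate).
(7,9) = 4 (sole candidate).
(8,7) = 9 (sole candidate).
(8,9) = 2 (sole candidate).
(1,8) = 5 (sole candidate).
(4,9) = 3 (sole candidate).
(5,7) = 8 (sole candidate).
(6,7) = 4: row 6 has {2,3,6}; col 7 has {1,2,3,5,7,8,9}; box has {2,3,5,8} → only 4 remains.
(6,9) = 1: row 6 has {2,3,4,6}; col 9 has {2,3,4,5,6,7,8,9}; box has {2,3,4,5,8} → only 1 remains.
(7,1) = 8 (sole candidate).
(7,2) = 7 (sole candidate).
(7,4) = 1 (sole candidate).
(8,1) = 3 (sole candidate).
(8,2) = 5 (sole candidate).
(8,3) = 6 (sole candidate).
(8,5) = 8 (sole candidate).
(9,2) = 4 (sole candidate).
(9,3) = 1 (sole candidate).
(9,4) = 5 (sole candidate).
(9,5) = 3 (sole candidate).
(4,2) = 8 (sole candidate).
(4,5) = 5 (sole candidate).
(4,7) = 6 (sole candidate).
(5,1) = 2 (sole candidate).
(5,4) = 7 (sole candidate).
(5,8) = 9 (sole candidate).
(6,2) = 9: row 6 has {1,2,3,4,6}; col 2 has {1,2,4,5,6,7,8}; box has {1,2,6,7,8} → only 9 remains.
(6,3) = 5: row 6 has {1,2,3,4,6,9}; col 3 has {1,2,6,7,8}; box has {1,2,6,7,8,9} → only 5 remains.
(6,4) = 8: row 6 has {1,2,3,4,5,6,9}; col 4 has {1,2,3,4,5,6,7,9}; box has {1,2,3,4,5,6,7,9}; anti-diagonal has {1,2,3,4,5,6,7,9} → only 8 remains.
(6,8) = 7: row 6 has {1,2,3,4,5,6,8,9}; col 8 has {1,2,3,4,5,6,8,9}; box has {1,2,3,4,5,6,8,9} → only 7 remains.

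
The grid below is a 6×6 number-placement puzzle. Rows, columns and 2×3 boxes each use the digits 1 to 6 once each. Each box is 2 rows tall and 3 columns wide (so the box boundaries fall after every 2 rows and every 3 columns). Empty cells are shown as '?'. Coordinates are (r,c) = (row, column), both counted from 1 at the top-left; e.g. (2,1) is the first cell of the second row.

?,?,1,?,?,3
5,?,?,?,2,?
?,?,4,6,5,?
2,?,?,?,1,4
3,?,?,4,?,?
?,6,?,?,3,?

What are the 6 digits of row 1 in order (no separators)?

621543

(1,4) = 5: row 1 has {1,3}; col 4 has {4,6}; box has {2,3} → only 5 remains.
(2,4) = 1 (sole candidate).
(2,6) = 6 (sole candidate).
(3,1) = 1 (sole candidate).
(3,2) = 3 (sole candidate).
(3,6) = 2 (sole candidate).
(4,2) = 5 (sole candidate).
(4,3) = 6 (sole candidate).
(4,4) = 3 (sole candidate).
(5,5) = 6 (sole candidate).
(6,1) = 4 (sole candidate).
(6,4) = 2 (sole candidate).
(1,1) = 6: row 1 has {1,3,5}; col 1 has {1,2,3,4,5}; box has {1,5} → only 6 remains.
(1,5) = 4: row 1 has {1,3,5,6}; col 5 has {1,2,3,5,6}; box has {1,2,3,5,6} → only 4 remains.
(2,2) = 4 (sole candidate).
(2,3) = 3 (sole candidate).
(6,3) = 5 (sole candidate).
(6,6) = 1 (sole candidate).
(1,2) = 2: row 1 has {1,3,4,5,6}; col 2 has {3,4,5,6}; box has {1,3,4,5,6} → only 2 remains.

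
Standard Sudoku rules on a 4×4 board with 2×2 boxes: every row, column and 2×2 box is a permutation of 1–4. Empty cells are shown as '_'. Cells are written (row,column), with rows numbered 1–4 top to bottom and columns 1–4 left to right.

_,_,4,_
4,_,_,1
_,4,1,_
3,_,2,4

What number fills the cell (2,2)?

2

(2,3) = 3: row 2 has {1,4}; col 3 has {1,2,4}; box has {1,4} → only 3 remains.
(3,1) = 2: row 3 has {1,4}; col 1 has {3,4}; box has {3,4} → only 2 remains.
(3,4) = 3: row 3 has {1,2,4}; col 4 has {1,4}; box has {1,2,4} → only 3 remains.
(4,2) = 1: row 4 has {2,3,4}; col 2 has {4}; box has {2,3,4} → only 1 remains.
(1,1) = 1: row 1 has {4}; col 1 has {2,3,4}; box has {4} → only 1 remains.
(1,4) = 2: row 1 has {1,4}; col 4 has {1,3,4}; box has {1,3,4} → only 2 remains.
(2,2) = 2: row 2 has {1,3,4}; col 2 has {1,4}; box has {1,4} → only 2 remains.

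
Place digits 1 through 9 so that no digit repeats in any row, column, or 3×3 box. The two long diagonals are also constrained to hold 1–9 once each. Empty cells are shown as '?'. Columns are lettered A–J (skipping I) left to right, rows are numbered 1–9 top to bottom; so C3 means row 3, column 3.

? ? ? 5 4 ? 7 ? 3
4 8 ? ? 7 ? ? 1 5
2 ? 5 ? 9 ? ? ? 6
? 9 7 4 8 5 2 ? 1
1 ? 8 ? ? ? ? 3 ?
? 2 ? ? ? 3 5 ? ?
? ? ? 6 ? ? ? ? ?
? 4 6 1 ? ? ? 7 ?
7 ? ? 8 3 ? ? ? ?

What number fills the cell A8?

5

G2 = 9: row 2 has {1,4,5,7,8}; col 7 has {2,5,7}; box has {1,3,5,6,7} → only 9 remains.
D3 = 3: row 3 has {2,5,6,9}; col 4 has {1,4,5,6,8}; box has {4,5,7,9} → only 3 remains.
G3 = 8: row 3 has {2,3,5,6,9}; col 7 has {2,5,7,9}; box has {1,3,5,6,7,9}; anti-diagonal has {1,3,4,5,7} → only 8 remains.
H3 = 4: row 3 has {2,3,5,6,8,9}; col 8 has {1,3,7}; box has {1,3,5,6,7,8,9} → only 4 remains.
H4 = 6: row 4 has {1,2,4,5,7,8,9}; col 8 has {1,3,4,7}; box has {1,2,3,5} → only 6 remains.
G5 = 4: row 5 has {1,3,8}; col 7 has {2,5,7,8,9}; box has {1,2,3,5,6} → only 4 remains.
A6 = 6: row 6 has {2,3,5}; col 1 has {1,2,4,7}; box has {1,2,7,8,9} → only 6 remains.
C6 = 4: row 6 has {2,3,5,6}; col 3 has {5,6,7,8}; box has {1,2,6,7,8,9} → only 4 remains.
D6 = 9: row 6 has {2,3,4,5,6}; col 4 has {1,3,4,5,6,8}; box has {3,4,5,8}; anti-diagonal has {1,3,4,5,7,8} → only 9 remains.
E6 = 1: row 6 has {2,3,4,5,6,9}; col 5 has {3,4,7,8,9}; box has {3,4,5,8,9} → only 1 remains.
H6 = 8: row 6 has {1,2,3,4,5,6,9}; col 8 has {1,3,4,6,7}; box has {1,2,3,4,5,6} → only 8 remains.
J6 = 7: row 6 has {1,2,3,4,5,6,8,9}; col 9 has {1,3,5,6}; box has {1,2,3,4,5,6,8} → only 7 remains.
C7 = 2: row 7 has {6}; col 3 has {4,5,6,7,8}; box has {4,6,7}; anti-diagonal has {1,3,4,5,7,8,9} → only 2 remains.
E7 = 5: row 7 has {2,6}; col 5 has {1,3,4,7,8,9}; box has {1,3,6,8} → only 5 remains.
G7 = 1: row 7 has {2,5,6}; col 7 has {2,4,5,7,8,9}; box has {7}; main diagonal has {3,4,5,7,8} → only 1 remains.
H7 = 9: row 7 has {1,2,5,6}; col 8 has {1,3,4,6,7,8}; box has {1,7} → only 9 remains.
E8 = 2: row 8 has {1,4,6,7}; col 5 has {1,3,4,5,7,8,9}; box has {1,3,5,6,8} → only 2 remains.
F8 = 9: row 8 has {1,2,4,6,7}; col 6 has {3,5}; box has {1,2,3,5,6,8} → only 9 remains.
G8 = 3: row 8 has {1,2,4,6,7,9}; col 7 has {1,2,4,5,7,8,9}; box has {1,7,9} → only 3 remains.
J8 = 8: row 8 has {1,2,3,4,6,7,9}; col 9 has {1,3,5,6,7}; box has {1,3,7,9} → only 8 remains.
F9 = 4: row 9 has {3,7,8}; col 6 has {3,5,9}; box has {1,2,3,5,6,8,9} → only 4 remains.
G9 = 6: row 9 has {3,4,7,8}; col 7 has {1,2,3,4,5,7,8,9}; box has {1,3,7,8,9} → only 6 remains.
J9 = 2: row 9 has {3,4,6,7,8}; col 9 has {1,3,5,6,7,8}; box has {1,3,6,7,8,9}; main diagonal has {1,3,4,5,7,8} → only 2 remains.
A1 = 9: row 1 has {3,4,5,7}; col 1 has {1,2,4,6,7}; box has {2,4,5,8}; main diagonal has {1,2,3,4,5,7,8} → only 9 remains.
C1 = 1: row 1 has {3,4,5,7,9}; col 3 has {2,4,5,6,7,8}; box has {2,4,5,8,9} → only 1 remains.
H1 = 2: row 1 has {1,3,4,5,7,9}; col 8 has {1,3,4,6,7,8,9}; box has {1,3,4,5,6,7,8,9} → only 2 remains.
C2 = 3: row 2 has {1,4,5,7,8,9}; col 3 has {1,2,4,5,6,7,8}; box has {1,2,4,5,8,9} → only 3 remains.
D2 = 2: row 2 has {1,3,4,5,7,8,9}; col 4 has {1,3,4,5,6,8,9}; box has {3,4,5,7,9} → only 2 remains.
F2 = 6: row 2 has {1,2,3,4,5,7,8,9}; col 6 has {3,4,5,9}; box has {2,3,4,5,7,9} → only 6 remains.
B3 = 7: row 3 has {2,3,4,5,6,8,9}; col 2 has {2,4,8,9}; box has {1,2,3,4,5,8,9} → only 7 remains.
F3 = 1: row 3 has {2,3,4,5,6,7,8,9}; col 6 has {3,4,5,6,9}; box has {2,3,4,5,6,7,9} → only 1 remains.
A4 = 3: row 4 has {1,2,4,5,6,7,8,9}; col 1 has {1,2,4,6,7,9}; box has {1,2,4,6,7,8,9} → only 3 remains.
B5 = 5: row 5 has {1,3,4,8}; col 2 has {2,4,7,8,9}; box has {1,2,3,4,6,7,8,9} → only 5 remains.
D5 = 7: row 5 has {1,3,4,5,8}; col 4 has {1,2,3,4,5,6,8,9}; box has {1,3,4,5,8,9} → only 7 remains.
E5 = 6: row 5 has {1,3,4,5,7,8}; col 5 has {1,2,3,4,5,7,8,9}; box has {1,3,4,5,7,8,9}; main diagonal has {1,2,3,4,5,7,8,9}; anti-diagonal has {1,2,3,4,5,7,8,9} → only 6 remains.
F5 = 2: row 5 has {1,3,4,5,6,7,8}; col 6 has {1,3,4,5,6,9}; box has {1,3,4,5,6,7,8,9} → only 2 remains.
J5 = 9: row 5 has {1,2,3,4,5,6,7,8}; col 9 has {1,2,3,5,6,7,8}; box has {1,2,3,4,5,6,7,8} → only 9 remains.
A7 = 8: row 7 has {1,2,5,6,9}; col 1 has {1,2,3,4,6,7,9}; box has {2,4,6,7} → only 8 remains.
B7 = 3: row 7 has {1,2,5,6,8,9}; col 2 has {2,4,5,7,8,9}; box has {2,4,6,7,8} → only 3 remains.
F7 = 7: row 7 has {1,2,3,5,6,8,9}; col 6 has {1,2,3,4,5,6,9}; box has {1,2,3,4,5,6,8,9} → only 7 remains.
J7 = 4: row 7 has {1,2,3,5,6,7,8,9}; col 9 has {1,2,3,5,6,7,8,9}; box has {1,2,3,6,7,8,9} → only 4 remains.
A8 = 5: row 8 has {1,2,3,4,6,7,8,9}; col 1 has {1,2,3,4,6,7,8,9}; box has {2,3,4,6,7,8} → only 5 remains.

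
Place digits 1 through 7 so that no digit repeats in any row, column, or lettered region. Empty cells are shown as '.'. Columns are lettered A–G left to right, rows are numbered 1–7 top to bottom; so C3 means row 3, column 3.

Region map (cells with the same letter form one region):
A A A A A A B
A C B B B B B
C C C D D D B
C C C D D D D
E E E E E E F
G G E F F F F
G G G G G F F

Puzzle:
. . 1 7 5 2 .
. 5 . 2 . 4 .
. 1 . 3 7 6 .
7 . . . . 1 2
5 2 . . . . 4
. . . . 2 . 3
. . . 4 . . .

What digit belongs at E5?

6

G1 = 6 (sole candidate).
G3 = 5 (sole candidate).
D4 = 5 (sole candidate).
E4 = 4 (sole candidate).
A2 = 6 (hidden single in row 2).
A6 = 1 (sole candidate).
D6 = 6 (sole candidate).
D5 = 1 (sole candidate).
B6 = 7 (sole candidate).
C6 = 4 (sole candidate).
F6 = 5 (sole candidate).
F7 = 7 (sole candidate).
G7 = 1 (sole candidate).
G2 = 7 (sole candidate).
C3 = 2 (sole candidate).
F5 = 3 (sole candidate).
C2 = 3 (sole candidate).
E2 = 1 (sole candidate).
A3 = 4 (sole candidate).
C4 = 6 (sole candidate).
C5 = 7 (sole candidate).
E5 = 6: row 5 has {1,2,3,4,5,7}; col 5 has {1,2,4,5,7}; region has {1,2,3,4,5,7} → only 6 remains.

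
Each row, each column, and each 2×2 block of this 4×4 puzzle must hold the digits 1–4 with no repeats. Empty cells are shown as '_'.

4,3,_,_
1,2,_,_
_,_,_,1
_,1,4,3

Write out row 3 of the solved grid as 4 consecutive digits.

R1C4 = 2 (sole candidate).
R2C3 = 3 (sole candidate).
R2C4 = 4 (sole candidate).
R3C2 = 4: row 3 has {1}; col 2 has {1,2,3}; box has {1} → only 4 remains.
R3C3 = 2: row 3 has {1,4}; col 3 has {3,4}; box has {1,3,4} → only 2 remains.
R4C1 = 2 (sole candidate).
R1C3 = 1 (sole candidate).
R3C1 = 3: row 3 has {1,2,4}; col 1 has {1,2,4}; box has {1,2,4} → only 3 remains.

3421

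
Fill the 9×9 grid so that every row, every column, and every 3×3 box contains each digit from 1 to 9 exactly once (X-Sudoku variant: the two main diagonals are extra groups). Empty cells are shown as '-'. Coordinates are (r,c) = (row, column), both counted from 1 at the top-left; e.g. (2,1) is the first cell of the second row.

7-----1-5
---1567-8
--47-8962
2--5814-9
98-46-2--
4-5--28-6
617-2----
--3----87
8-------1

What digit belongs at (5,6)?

(2,1) = 3: row 2 has {1,5,6,7,8}; col 1 has {2,4,6,7,8,9}; box has {4,7} → only 3 remains.
(2,2) = 9: row 2 has {1,3,5,6,7,8}; col 2 has {1,8}; box has {3,4,7}; main diagonal has {1,2,4,5,6,7,8} → only 9 remains.
(2,3) = 2: row 2 has {1,3,5,6,7,8,9}; col 3 has {3,4,5,7}; box has {3,4,7,9} → only 2 remains.
(2,8) = 4: row 2 has {1,2,3,5,6,7,8,9}; col 8 has {6,8}; box has {1,2,5,6,7,8,9}; anti-diagonal has {1,5,6,7,8,9} → only 4 remains.
(3,2) = 5: row 3 has {2,4,6,7,8,9}; col 2 has {1,8,9}; box has {2,3,4,7,9} → only 5 remains.
(3,5) = 3: row 3 has {2,4,5,6,7,8,9}; col 5 has {2,5,6,8}; box has {1,5,6,7,8} → only 3 remains.
(4,3) = 6: row 4 has {1,2,4,5,8,9}; col 3 has {2,3,4,5,7}; box has {2,4,5,8,9} → only 6 remains.
(5,3) = 1: row 5 has {2,4,6,8,9}; col 3 has {2,3,4,5,6,7}; box has {2,4,5,6,8,9} → only 1 remains.
(5,9) = 3: row 5 has {1,2,4,6,8,9}; col 9 has {1,2,5,6,7,8,9}; box has {2,4,6,8,9} → only 3 remains.
(6,4) = 3: row 6 has {2,4,5,6,8}; col 4 has {1,4,5,7}; box has {1,2,4,5,6,8}; anti-diagonal has {1,4,5,6,7,8,9} → only 3 remains.
(7,7) = 3: row 7 has {1,2,6,7}; col 7 has {1,2,4,7,8,9}; box has {1,7,8}; main diagonal has {1,2,4,5,6,7,8,9} → only 3 remains.
(7,9) = 4: row 7 has {1,2,3,6,7}; col 9 has {1,2,3,5,6,7,8,9}; box has {1,3,7,8} → only 4 remains.
(8,1) = 5: row 8 has {3,7,8}; col 1 has {2,3,4,6,7,8,9}; box has {1,3,6,7,8} → only 5 remains.
(8,2) = 2: row 8 has {3,5,7,8}; col 2 has {1,5,8,9}; box has {1,3,5,6,7,8}; anti-diagonal has {1,3,4,5,6,7,8,9} → only 2 remains.
(8,7) = 6: row 8 has {2,3,5,7,8}; col 7 has {1,2,3,4,7,8,9}; box has {1,3,4,7,8} → only 6 remains.
(9,2) = 4: row 9 has {1,8}; col 2 has {1,2,5,8,9}; box has {1,2,3,5,6,7,8} → only 4 remains.
(9,3) = 9: row 9 has {1,4,8}; col 3 has {1,2,3,4,5,6,7}; box has {1,2,3,4,5,6,7,8} → only 9 remains.
(9,4) = 6: row 9 has {1,4,8,9}; col 4 has {1,3,4,5,7}; box has {2} → only 6 remains.
(9,5) = 7: row 9 has {1,4,6,8,9}; col 5 has {2,3,5,6,8}; box has {2,6} → only 7 remains.
(9,7) = 5: row 9 has {1,4,6,7,8,9}; col 7 has {1,2,3,4,6,7,8,9}; box has {1,3,4,6,7,8} → only 5 remains.
(9,8) = 2: row 9 has {1,4,5,6,7,8,9}; col 8 has {4,6,8}; box has {1,3,4,5,6,7,8} → only 2 remains.
(1,2) = 6: row 1 has {1,5,7}; col 2 has {1,2,4,5,8,9}; box has {2,3,4,5,7,9} → only 6 remains.
(1,3) = 8: row 1 has {1,5,6,7}; col 3 has {1,2,3,4,5,6,7,9}; box has {2,3,4,5,6,7,9} → only 8 remains.
(1,8) = 3: row 1 has {1,5,6,7,8}; col 8 has {2,4,6,8}; box has {1,2,4,5,6,7,8,9} → only 3 remains.
(3,1) = 1: row 3 has {2,3,4,5,6,7,8,9}; col 1 has {2,3,4,5,6,7,8,9}; box has {2,3,4,5,6,7,8,9} → only 1 remains.
(4,8) = 7: row 4 has {1,2,4,5,6,8,9}; col 8 has {2,3,4,6,8}; box has {2,3,4,6,8,9} → only 7 remains.
(5,6) = 7: row 5 has {1,2,3,4,6,8,9}; col 6 has {1,2,6,8}; box has {1,2,3,4,5,6,8} → only 7 remains.

7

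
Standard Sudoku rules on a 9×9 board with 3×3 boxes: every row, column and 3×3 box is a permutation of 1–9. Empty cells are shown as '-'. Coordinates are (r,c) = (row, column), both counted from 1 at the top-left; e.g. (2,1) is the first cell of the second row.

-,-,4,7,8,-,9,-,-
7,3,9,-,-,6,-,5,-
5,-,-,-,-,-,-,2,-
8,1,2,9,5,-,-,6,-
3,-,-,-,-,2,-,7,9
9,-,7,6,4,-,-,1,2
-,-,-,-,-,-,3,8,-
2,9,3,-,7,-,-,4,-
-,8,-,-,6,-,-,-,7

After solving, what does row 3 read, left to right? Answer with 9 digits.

568139724

(1,8) = 3: row 1 has {4,7,8,9}; col 8 has {1,2,4,5,6,7,8}; box has {2,5,9} → only 3 remains.
(3,2) = 6: row 3 has {2,5}; col 2 has {1,3,8,9}; box has {3,4,5,7,9} → only 6 remains.
(4,7) = 4: row 4 has {1,2,5,6,8,9}; col 7 has {3,9}; box has {1,2,6,7,9} → only 4 remains.
(4,9) = 3: row 4 has {1,2,4,5,6,8,9}; col 9 has {2,7,9}; box has {1,2,4,6,7,9} → only 3 remains.
(5,5) = 1: row 5 has {2,3,7,9}; col 5 has {4,5,6,7,8}; box has {2,4,5,6,9} → only 1 remains.
(6,2) = 5: row 6 has {1,2,4,6,7,9}; col 2 has {1,3,6,8,9}; box has {1,2,3,7,8,9} → only 5 remains.
(6,7) = 8: row 6 has {1,2,4,5,6,7,9}; col 7 has {3,4,9}; box has {1,2,3,4,6,7,9} → only 8 remains.
(9,8) = 9: row 9 has {6,7,8}; col 8 has {1,2,3,4,5,6,7,8}; box has {3,4,7,8} → only 9 remains.
(1,1) = 1: row 1 has {3,4,7,8,9}; col 1 has {2,3,5,7,8,9}; box has {3,4,5,6,7,9} → only 1 remains.
(1,2) = 2: row 1 has {1,3,4,7,8,9}; col 2 has {1,3,5,6,8,9}; box has {1,3,4,5,6,7,9} → only 2 remains.
(1,6) = 5: row 1 has {1,2,3,4,7,8,9}; col 6 has {2,6}; box has {6,7,8} → only 5 remains.
(1,9) = 6: row 1 has {1,2,3,4,5,7,8,9}; col 9 has {2,3,7,9}; box has {2,3,5,9} → only 6 remains.
(2,5) = 2: row 2 has {3,5,6,7,9}; col 5 has {1,4,5,6,7,8}; box has {5,6,7,8} → only 2 remains.
(2,7) = 1: row 2 has {2,3,5,6,7,9}; col 7 has {3,4,8,9}; box has {2,3,5,6,9} → only 1 remains.
(3,3) = 8: row 3 has {2,5,6}; col 3 has {2,3,4,7,9}; box has {1,2,3,4,5,6,7,9} → only 8 remains.
(3,7) = 7: row 3 has {2,5,6,8}; col 7 has {1,3,4,8,9}; box has {1,2,3,5,6,9} → only 7 remains.
(3,9) = 4: row 3 has {2,5,6,7,8}; col 9 has {2,3,6,7,9}; box has {1,2,3,5,6,7,9} → only 4 remains.
(4,6) = 7: row 4 has {1,2,3,4,5,6,8,9}; col 6 has {2,5,6}; box has {1,2,4,5,6,9} → only 7 remains.
(5,2) = 4: row 5 has {1,2,3,7,9}; col 2 has {1,2,3,5,6,8,9}; box has {1,2,3,5,7,8,9} → only 4 remains.
(5,3) = 6: row 5 has {1,2,3,4,7,9}; col 3 has {2,3,4,7,8,9}; box has {1,2,3,4,5,7,8,9} → only 6 remains.
(5,4) = 8: row 5 has {1,2,3,4,6,7,9}; col 4 has {6,7,9}; box has {1,2,4,5,6,7,9} → only 8 remains.
(5,7) = 5: row 5 has {1,2,3,4,6,7,8,9}; col 7 has {1,3,4,7,8,9}; box has {1,2,3,4,6,7,8,9} → only 5 remains.
(6,6) = 3: row 6 has {1,2,4,5,6,7,8,9}; col 6 has {2,5,6,7}; box has {1,2,4,5,6,7,8,9} → only 3 remains.
(7,2) = 7: row 7 has {3,8}; col 2 has {1,2,3,4,5,6,8,9}; box has {2,3,8,9} → only 7 remains.
(7,5) = 9: row 7 has {3,7,8}; col 5 has {1,2,4,5,6,7,8}; box has {6,7} → only 9 remains.
(8,7) = 6: row 8 has {2,3,4,7,9}; col 7 has {1,3,4,5,7,8,9}; box has {3,4,7,8,9} → only 6 remains.
(9,1) = 4: row 9 has {6,7,8,9}; col 1 has {1,2,3,5,7,8,9}; box has {2,3,7,8,9} → only 4 remains.
(9,6) = 1: row 9 has {4,6,7,8,9}; col 6 has {2,3,5,6,7}; box has {6,7,9} → only 1 remains.
(9,7) = 2: row 9 has {1,4,6,7,8,9}; col 7 has {1,3,4,5,6,7,8,9}; box has {3,4,6,7,8,9} → only 2 remains.
(2,4) = 4: row 2 has {1,2,3,5,6,7,9}; col 4 has {6,7,8,9}; box has {2,5,6,7,8} → only 4 remains.
(2,9) = 8: row 2 has {1,2,3,4,5,6,7,9}; col 9 has {2,3,4,6,7,9}; box has {1,2,3,4,5,6,7,9} → only 8 remains.
(3,5) = 3: row 3 has {2,4,5,6,7,8}; col 5 has {1,2,4,5,6,7,8,9}; box has {2,4,5,6,7,8} → only 3 remains.
(3,6) = 9: row 3 has {2,3,4,5,6,7,8}; col 6 has {1,2,3,5,6,7}; box has {2,3,4,5,6,7,8} → only 9 remains.
(7,1) = 6: row 7 has {3,7,8,9}; col 1 has {1,2,3,4,5,7,8,9}; box has {2,3,4,7,8,9} → only 6 remains.
(7,6) = 4: row 7 has {3,6,7,8,9}; col 6 has {1,2,3,5,6,7,9}; box has {1,6,7,9} → only 4 remains.
(8,4) = 5: row 8 has {2,3,4,6,7,9}; col 4 has {4,6,7,8,9}; box has {1,4,6,7,9} → only 5 remains.
(8,6) = 8: row 8 has {2,3,4,5,6,7,9}; col 6 has {1,2,3,4,5,6,7,9}; box has {1,4,5,6,7,9} → only 8 remains.
(8,9) = 1: row 8 has {2,3,4,5,6,7,8,9}; col 9 has {2,3,4,6,7,8,9}; box has {2,3,4,6,7,8,9} → only 1 remains.
(9,3) = 5: row 9 has {1,2,4,6,7,8,9}; col 3 has {2,3,4,6,7,8,9}; box has {2,3,4,6,7,8,9} → only 5 remains.
(9,4) = 3: row 9 has {1,2,4,5,6,7,8,9}; col 4 has {4,5,6,7,8,9}; box has {1,4,5,6,7,8,9} → only 3 remains.
(3,4) = 1: row 3 has {2,3,4,5,6,7,8,9}; col 4 has {3,4,5,6,7,8,9}; box has {2,3,4,5,6,7,8,9} → only 1 remains.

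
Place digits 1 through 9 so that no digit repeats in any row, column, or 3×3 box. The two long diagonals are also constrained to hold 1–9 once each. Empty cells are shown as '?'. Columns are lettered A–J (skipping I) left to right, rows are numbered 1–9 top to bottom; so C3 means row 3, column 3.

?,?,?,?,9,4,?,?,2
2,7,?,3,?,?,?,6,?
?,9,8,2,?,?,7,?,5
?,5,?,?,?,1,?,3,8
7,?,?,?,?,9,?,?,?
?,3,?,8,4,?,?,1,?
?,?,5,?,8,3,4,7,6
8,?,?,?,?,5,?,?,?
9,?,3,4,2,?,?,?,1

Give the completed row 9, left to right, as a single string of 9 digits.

963427851

H1 = 8: row 1 has {2,4,9}; col 8 has {1,3,6,7}; box has {2,5,6,7} → only 8 remains.
F2 = 8: row 2 has {2,3,6,7}; col 6 has {1,3,4,5,9}; box has {2,3,4,9} → only 8 remains.
F3 = 6: row 3 has {2,5,7,8,9}; col 6 has {1,3,4,5,8,9}; box has {2,3,4,8,9} → only 6 remains.
H3 = 4: row 3 has {2,5,6,7,8,9}; col 8 has {1,3,6,7,8}; box has {2,5,6,7,8} → only 4 remains.
D4 = 6: row 4 has {1,3,5,8}; col 4 has {2,3,4,8}; box has {1,4,8,9}; main diagonal has {1,4,7,8} → only 6 remains.
E4 = 7: row 4 has {1,3,5,6,8}; col 5 has {2,4,8,9}; box has {1,4,6,8,9} → only 7 remains.
D5 = 5: row 5 has {7,9}; col 4 has {2,3,4,6,8}; box has {1,4,6,7,8,9} → only 5 remains.
E5 = 3: row 5 has {5,7,9}; col 5 has {2,4,7,8,9}; box has {1,4,5,6,7,8,9}; main diagonal has {1,4,6,7,8}; anti-diagonal has {1,2,5,6,7,8,9} → only 3 remains.
H5 = 2: row 5 has {3,5,7,9}; col 8 has {1,3,4,6,7,8}; box has {1,3,8} → only 2 remains.
J5 = 4: row 5 has {2,3,5,7,9}; col 9 has {1,2,5,6,8}; box has {1,2,3,8} → only 4 remains.
A6 = 6: row 6 has {1,3,4,8}; col 1 has {2,7,8,9}; box has {3,5,7} → only 6 remains.
F6 = 2: row 6 has {1,3,4,6,8}; col 6 has {1,3,4,5,6,8,9}; box has {1,3,4,5,6,7,8,9}; main diagonal has {1,3,4,6,7,8} → only 2 remains.
A7 = 1: row 7 has {3,4,5,6,7,8}; col 1 has {2,6,7,8,9}; box has {3,5,8,9} → only 1 remains.
B7 = 2: row 7 has {1,3,4,5,6,7,8}; col 2 has {3,5,7,9}; box has {1,3,5,8,9} → only 2 remains.
D7 = 9: row 7 has {1,2,3,4,5,6,7,8}; col 4 has {2,3,4,5,6,8}; box has {2,3,4,5,8} → only 9 remains.
B8 = 4: row 8 has {5,8}; col 2 has {2,3,5,7,9}; box has {1,2,3,5,8,9}; anti-diagonal has {1,2,3,5,6,7,8,9} → only 4 remains.
H8 = 9: row 8 has {4,5,8}; col 8 has {1,2,3,4,6,7,8}; box has {1,4,6,7}; main diagonal has {1,2,3,4,6,7,8} → only 9 remains.
J8 = 3: row 8 has {4,5,8,9}; col 9 has {1,2,4,5,6,8}; box has {1,4,6,7,9} → only 3 remains.
B9 = 6: row 9 has {1,2,3,4,9}; col 2 has {2,3,4,5,7,9}; box has {1,2,3,4,5,8,9} → only 6 remains.
F9 = 7: row 9 has {1,2,3,4,6,9}; col 6 has {1,2,3,4,5,6,8,9}; box has {2,3,4,5,8,9} → only 7 remains.
H9 = 5: row 9 has {1,2,3,4,6,7,9}; col 8 has {1,2,3,4,6,7,8,9}; box has {1,3,4,6,7,9} → only 5 remains.
A1 = 5: row 1 has {2,4,8,9}; col 1 has {1,2,6,7,8,9}; box has {2,7,8,9}; main diagonal has {1,2,3,4,6,7,8,9} → only 5 remains.
B1 = 1: row 1 has {2,4,5,8,9}; col 2 has {2,3,4,5,6,7,9}; box has {2,5,7,8,9} → only 1 remains.
C1 = 6: row 1 has {1,2,4,5,8,9}; col 3 has {3,5,8}; box has {1,2,5,7,8,9} → only 6 remains.
D1 = 7: row 1 has {1,2,4,5,6,8,9}; col 4 has {2,3,4,5,6,8,9}; box has {2,3,4,6,8,9} → only 7 remains.
G1 = 3: row 1 has {1,2,4,5,6,7,8,9}; col 7 has {4,7}; box has {2,4,5,6,7,8} → only 3 remains.
C2 = 4: row 2 has {2,3,6,7,8}; col 3 has {3,5,6,8}; box has {1,2,5,6,7,8,9} → only 4 remains.
J2 = 9: row 2 has {2,3,4,6,7,8}; col 9 has {1,2,3,4,5,6,8}; box has {2,3,4,5,6,7,8} → only 9 remains.
A3 = 3: row 3 has {2,4,5,6,7,8,9}; col 1 has {1,2,5,6,7,8,9}; box has {1,2,4,5,6,7,8,9} → only 3 remains.
E3 = 1: row 3 has {2,3,4,5,6,7,8,9}; col 5 has {2,3,4,7,8,9}; box has {2,3,4,6,7,8,9} → only 1 remains.
A4 = 4: row 4 has {1,3,5,6,7,8}; col 1 has {1,2,3,5,6,7,8,9}; box has {3,5,6,7} → only 4 remains.
G4 = 9: row 4 has {1,3,4,5,6,7,8}; col 7 has {3,4,7}; box has {1,2,3,4,8} → only 9 remains.
B5 = 8: row 5 has {2,3,4,5,7,9}; col 2 has {1,2,3,4,5,6,7,9}; box has {3,4,5,6,7} → only 8 remains.
C5 = 1: row 5 has {2,3,4,5,7,8,9}; col 3 has {3,4,5,6,8}; box has {3,4,5,6,7,8} → only 1 remains.
G5 = 6: row 5 has {1,2,3,4,5,7,8,9}; col 7 has {3,4,7,9}; box has {1,2,3,4,8,9} → only 6 remains.
C6 = 9: row 6 has {1,2,3,4,6,8}; col 3 has {1,3,4,5,6,8}; box has {1,3,4,5,6,7,8} → only 9 remains.
G6 = 5: row 6 has {1,2,3,4,6,8,9}; col 7 has {3,4,6,7,9}; box has {1,2,3,4,6,8,9} → only 5 remains.
J6 = 7: row 6 has {1,2,3,4,5,6,8,9}; col 9 has {1,2,3,4,5,6,8,9}; box has {1,2,3,4,5,6,8,9} → only 7 remains.
C8 = 7: row 8 has {3,4,5,8,9}; col 3 has {1,3,4,5,6,8,9}; box has {1,2,3,4,5,6,8,9} → only 7 remains.
D8 = 1: row 8 has {3,4,5,7,8,9}; col 4 has {2,3,4,5,6,7,8,9}; box has {2,3,4,5,7,8,9} → only 1 remains.
E8 = 6: row 8 has {1,3,4,5,7,8,9}; col 5 has {1,2,3,4,7,8,9}; box has {1,2,3,4,5,7,8,9} → only 6 remains.
G8 = 2: row 8 has {1,3,4,5,6,7,8,9}; col 7 has {3,4,5,6,7,9}; box has {1,3,4,5,6,7,9} → only 2 remains.
G9 = 8: row 9 has {1,2,3,4,5,6,7,9}; col 7 has {2,3,4,5,6,7,9}; box has {1,2,3,4,5,6,7,9} → only 8 remains.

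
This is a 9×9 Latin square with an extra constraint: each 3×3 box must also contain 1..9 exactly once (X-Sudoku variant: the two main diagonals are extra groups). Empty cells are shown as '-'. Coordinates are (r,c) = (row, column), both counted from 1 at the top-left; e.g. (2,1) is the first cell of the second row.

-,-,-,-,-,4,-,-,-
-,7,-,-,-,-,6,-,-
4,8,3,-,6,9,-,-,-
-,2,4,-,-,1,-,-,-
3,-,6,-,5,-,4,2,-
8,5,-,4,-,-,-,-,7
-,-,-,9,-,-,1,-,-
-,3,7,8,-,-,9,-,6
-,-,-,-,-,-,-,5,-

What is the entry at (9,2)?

1

(4,4) = 6 (sole candidate).
(5,4) = 7 (sole candidate).
(5,6) = 8 (sole candidate).
(6,6) = 2 (sole candidate).
(6,7) = 3 (sole candidate).
(8,6) = 5 (sole candidate).
(8,8) = 4 (sole candidate).
(9,9) = 8 (sole candidate).
(1,1) = 9 (sole candidate).
(1,9) = 2 (sole candidate).
(2,6) = 3 (sole candidate).
(3,7) = 7 (sole candidate).
(3,8) = 1 (sole candidate).
(3,9) = 5 (sole candidate).
(4,1) = 7 (sole candidate).
(4,9) = 9 (sole candidate).
(5,9) = 1 (sole candidate).
(6,5) = 9 (sole candidate).
(6,8) = 6 (sole candidate).
(7,3) = 8 (sole candidate).
(7,9) = 3 (sole candidate).
(9,1) = 6 (sole candidate).
(9,6) = 7 (sole candidate).
(9,7) = 2 (sole candidate).
(1,7) = 8 (sole candidate).
(1,8) = 3 (sole candidate).
(2,8) = 9 (sole candidate).
(2,9) = 4 (sole candidate).
(3,4) = 2 (sole candidate).
(4,5) = 3 (sole candidate).
(4,7) = 5 (sole candidate).
(4,8) = 8 (sole candidate).
(5,2) = 9 (sole candidate).
(6,3) = 1 (sole candidate).
(7,2) = 4 (sole candidate).
(7,5) = 2 (sole candidate).
(7,6) = 6 (sole candidate).
(7,8) = 7 (sole candidate).
(8,5) = 1 (sole candidate).
(9,2) = 1: row 9 has {2,5,6,7,8}; col 2 has {2,3,4,5,7,8,9}; box has {3,4,6,7,8} → only 1 remains.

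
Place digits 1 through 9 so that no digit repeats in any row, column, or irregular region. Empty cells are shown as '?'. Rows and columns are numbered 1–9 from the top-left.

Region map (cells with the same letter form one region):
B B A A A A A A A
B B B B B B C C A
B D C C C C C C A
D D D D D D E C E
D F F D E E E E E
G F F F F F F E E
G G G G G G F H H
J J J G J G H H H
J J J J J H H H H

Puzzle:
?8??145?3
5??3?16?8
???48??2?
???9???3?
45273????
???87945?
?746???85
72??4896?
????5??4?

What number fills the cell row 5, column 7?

8

row 1, column 4 = 2 (sole candidate).
row 5, column 6 = 6 (sole candidate).
row 8, column 9 = 1 (sole candidate).
row 9, column 4 = 1 (sole candidate).
row 5, column 9 = 9 (sole candidate).
row 6, column 9 = 2 (sole candidate).
row 8, column 3 = 3 (sole candidate).
row 8, column 4 = 5 (sole candidate).
row 9, column 9 = 7 (sole candidate).
row 3, column 9 = 6 (sole candidate).
row 4, column 9 = 4 (sole candidate).
row 5, column 8 = 1 (sole candidate).
row 3, column 1 = 9 (sole candidate).
row 5, column 7 = 8: row 5 has {1,2,3,4,5,6,7,9}; col 7 has {4,5,6,9}; region has {1,2,3,4,5,6,9} → only 8 remains.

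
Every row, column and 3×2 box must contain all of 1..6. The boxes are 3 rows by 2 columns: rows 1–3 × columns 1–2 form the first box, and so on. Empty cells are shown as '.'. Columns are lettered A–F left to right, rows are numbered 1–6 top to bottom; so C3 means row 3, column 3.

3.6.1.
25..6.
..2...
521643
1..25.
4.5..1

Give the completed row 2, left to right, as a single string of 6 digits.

253164

B1 = 4: row 1 has {1,3,6}; col 2 has {2,5}; box has {2,3,5} → only 4 remains.
D1 = 5: row 1 has {1,3,4,6}; col 4 has {2,6}; box has {2,6} → only 5 remains.
F1 = 2: row 1 has {1,3,4,5,6}; col 6 has {1,3}; box has {1,6} → only 2 remains.
F2 = 4: row 2 has {2,5,6}; col 6 has {1,2,3}; box has {1,2,6} → only 4 remains.
A3 = 6: row 3 has {2}; col 1 has {1,2,3,4,5}; box has {2,3,4,5} → only 6 remains.
B3 = 1: row 3 has {2,6}; col 2 has {2,4,5}; box has {2,3,4,5,6} → only 1 remains.
E3 = 3: row 3 has {1,2,6}; col 5 has {1,4,5,6}; box has {1,2,4,6} → only 3 remains.
F3 = 5: row 3 has {1,2,3,6}; col 6 has {1,2,3,4}; box has {1,2,3,4,6} → only 5 remains.
F5 = 6: row 5 has {1,2,5}; col 6 has {1,2,3,4,5}; box has {1,3,4,5} → only 6 remains.
D6 = 3: row 6 has {1,4,5}; col 4 has {2,5,6}; box has {1,2,5,6} → only 3 remains.
E6 = 2: row 6 has {1,3,4,5}; col 5 has {1,3,4,5,6}; box has {1,3,4,5,6} → only 2 remains.
C2 = 3: row 2 has {2,4,5,6}; col 3 has {1,2,5,6}; box has {2,5,6} → only 3 remains.
D2 = 1: row 2 has {2,3,4,5,6}; col 4 has {2,3,5,6}; box has {2,3,5,6} → only 1 remains.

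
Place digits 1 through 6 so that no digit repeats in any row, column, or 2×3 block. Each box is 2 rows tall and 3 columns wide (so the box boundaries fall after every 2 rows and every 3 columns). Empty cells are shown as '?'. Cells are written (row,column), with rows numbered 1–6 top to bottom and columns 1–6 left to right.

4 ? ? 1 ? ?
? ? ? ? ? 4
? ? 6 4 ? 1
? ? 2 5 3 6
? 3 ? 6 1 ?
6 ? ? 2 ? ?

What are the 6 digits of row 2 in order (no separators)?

(2,4) = 3: row 2 has {4}; col 4 has {1,2,4,5,6}; box has {1,4} → only 3 remains.
(3,2) = 5 (sole candidate).
(3,5) = 2 (sole candidate).
(4,1) = 1 (sole candidate).
(4,2) = 4 (sole candidate).
(5,6) = 5 (sole candidate).
(6,2) = 1 (sole candidate).
(6,5) = 4 (sole candidate).
(6,6) = 3 (sole candidate).
(1,6) = 2 (sole candidate).
(3,1) = 3 (sole candidate).
(5,1) = 2 (sole candidate).
(5,3) = 4 (sole candidate).
(6,3) = 5 (sole candidate).
(1,2) = 6 (sole candidate).
(1,3) = 3 (sole candidate).
(1,5) = 5 (sole candidate).
(2,1) = 5: row 2 has {3,4}; col 1 has {1,2,3,4,6}; box has {3,4,6} → only 5 remains.
(2,2) = 2: row 2 has {3,4,5}; col 2 has {1,3,4,5,6}; box has {3,4,5,6} → only 2 remains.
(2,3) = 1: row 2 has {2,3,4,5}; col 3 has {2,3,4,5,6}; box has {2,3,4,5,6} → only 1 remains.
(2,5) = 6: row 2 has {1,2,3,4,5}; col 5 has {1,2,3,4,5}; box has {1,2,3,4,5} → only 6 remains.

521364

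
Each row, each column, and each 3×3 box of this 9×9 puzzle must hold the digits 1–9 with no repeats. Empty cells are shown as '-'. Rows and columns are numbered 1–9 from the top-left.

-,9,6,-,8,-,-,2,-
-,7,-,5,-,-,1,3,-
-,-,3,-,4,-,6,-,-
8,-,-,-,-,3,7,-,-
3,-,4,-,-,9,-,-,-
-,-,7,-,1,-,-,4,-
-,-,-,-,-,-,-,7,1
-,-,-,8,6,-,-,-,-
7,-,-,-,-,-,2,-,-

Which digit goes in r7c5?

2

r1c4 = 3 (hidden single in row 1).
r2c6 = 6 (hidden single in row 2).
r4c4 = 4 (hidden single in row 4).
r8c6 = 7 (hidden single in row 8).
r1c6 = 1 (sole candidate).
r3c6 = 2 (sole candidate).
r2c5 = 9 (sole candidate).
r3c4 = 7 (sole candidate).
r1c9 = 7 (hidden single in row 1).
r5c5 = 7 (hidden single in row 5).
r9c4 = 1 (hidden single in column 4).
r7c4 = 9 (hidden single in column 4).
r6c6 = 8 (hidden single in column 6).
r4c5 = 5 (hidden single in box 5).
r9c5 = 3 (sole candidate).
r7c5 = 2: row 7 has {1,7,9}; col 5 has {1,3,4,5,6,7,8,9}; box has {1,3,6,7,8,9} → only 2 remains.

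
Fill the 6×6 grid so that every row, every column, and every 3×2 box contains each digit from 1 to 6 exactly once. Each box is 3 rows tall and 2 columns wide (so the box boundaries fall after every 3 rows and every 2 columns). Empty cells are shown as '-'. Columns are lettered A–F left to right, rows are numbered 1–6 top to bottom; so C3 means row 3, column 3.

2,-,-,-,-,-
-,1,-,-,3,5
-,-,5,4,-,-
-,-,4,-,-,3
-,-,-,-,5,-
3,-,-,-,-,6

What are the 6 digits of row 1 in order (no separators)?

253164

A3 = 6 (sole candidate).
B3 = 3 (sole candidate).
A2 = 4 (sole candidate).
A5 = 1 (sole candidate).
B1 = 5: row 1 has {2}; col 2 has {1,3}; box has {1,2,3,4,6} → only 5 remains.
A4 = 5 (sole candidate).
D6 = 5 (hidden single in row 6).
E1 = 6: in column 5, 6 can only go here (every other open cell in that column sees a 6).
F1 = 4: in row 1, 4 can only go here (every other open cell in that row sees a 4).
F5 = 2 (sole candidate).
F3 = 1 (sole candidate).
E4 = 1 (sole candidate).
E6 = 4 (sole candidate).
E3 = 2 (sole candidate).
B6 = 2 (sole candidate).
C6 = 1 (sole candidate).
C1 = 3: row 1 has {2,4,5,6}; col 3 has {1,4,5}; box has {4,5} → only 3 remains.
D1 = 1: row 1 has {2,3,4,5,6}; col 4 has {4,5}; box has {3,4,5} → only 1 remains.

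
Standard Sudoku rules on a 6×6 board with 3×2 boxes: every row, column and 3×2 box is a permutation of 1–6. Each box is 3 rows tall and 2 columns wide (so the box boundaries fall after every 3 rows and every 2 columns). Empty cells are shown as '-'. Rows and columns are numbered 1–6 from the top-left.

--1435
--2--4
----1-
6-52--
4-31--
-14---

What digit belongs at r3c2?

r1c1 = 2 (sole candidate).
r1c2 = 6 (sole candidate).
r2c5 = 6 (sole candidate).
r3c3 = 6 (sole candidate).
r3c6 = 2 (sole candidate).
r4c2 = 3 (sole candidate).
r4c5 = 4 (sole candidate).
r4c6 = 1 (sole candidate).
r5c6 = 6 (sole candidate).
r6c1 = 5 (sole candidate).
r6c4 = 6 (sole candidate).
r6c5 = 2 (sole candidate).
r6c6 = 3 (sole candidate).
r2c2 = 5 (sole candidate).
r2c4 = 3 (sole candidate).
r3c1 = 3 (sole candidate).
r3c2 = 4: row 3 has {1,2,3,6}; col 2 has {1,3,5,6}; box has {2,3,5,6} → only 4 remains.

4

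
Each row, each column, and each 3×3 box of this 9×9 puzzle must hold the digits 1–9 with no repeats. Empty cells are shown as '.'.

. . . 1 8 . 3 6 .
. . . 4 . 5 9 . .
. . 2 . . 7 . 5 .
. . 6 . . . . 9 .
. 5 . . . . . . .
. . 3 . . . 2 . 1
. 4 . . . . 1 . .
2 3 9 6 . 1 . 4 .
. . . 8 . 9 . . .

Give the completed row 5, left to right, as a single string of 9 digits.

951728436

r1c6 = 2: row 1 has {1,3,6,8}; col 6 has {1,5,7,9}; box has {1,4,5,7,8} → only 2 remains.
r7c6 = 3: row 7 has {1,4}; col 6 has {1,2,5,7,9}; box has {1,6,8,9} → only 3 remains.
r7c9 = 9: in row 7, 9 can only go here (every other open cell in that row sees a 9).
r7c1 = 6: in row 7, 6 can only go here (every other open cell in that row sees a 6).
r9c5 = 4: in row 9, 4 can only go here (every other open cell in that row sees a 4).
r4c2 = 2: in column 2, 2 can only go here (every other open cell in that column sees a 2).
r2c8 = 1: in column 8, 1 can only go here (every other open cell in that column sees a 1).
r2c9 = 2: in row 2, 2 can only go here (every other open cell in that row sees a 2).
r9c8 = 2: in row 9, 2 can only go here (every other open cell in that row sees a 2).
r9c9 = 3: in row 9, 3 can only go here (every other open cell in that row sees a 3).
r9c7 = 6: in row 9, 6 can only go here (every other open cell in that row sees a 6).
r5c8 = 3: in column 8, 3 can only go here (every other open cell in that column sees a 3).
r5c9 = 6: in column 9, 6 can only go here (every other open cell in that column sees a 6).
r6c6 = 6: in column 6, 6 can only go here (every other open cell in that column sees a 6).
r6c1 = 4: in row 6, 4 can only go here (every other open cell in that row sees a 4).
r1c3 = 4: in column 3, 4 can only go here (every other open cell in that column sees a 4).
r1c9 = 7: row 1 has {1,2,3,4,6,8}; col 9 has {1,2,3,6,9}; box has {1,2,3,5,6,9} → only 7 remains.
r1c2 = 9: row 1 has {1,2,3,4,6,7,8}; col 2 has {2,3,4,5}; box has {2,4} → only 9 remains.
r1c1 = 5: row 1 has {1,2,3,4,6,7,8,9}; col 1 has {2,4,6}; box has {2,4,9} → only 5 remains.
r9c3 = 5: in row 9, 5 can only go here (every other open cell in that row sees a 5).
r5c1 = 9: in column 1, 9 can only go here (every other open cell in that column sees a 9).
r5c3 = 1: in column 3, 1 can only go here (every other open cell in that column sees a 1).
r4c5 = 1: in row 4, 1 can only go here (every other open cell in that row sees a 1).
r4c4 = 3: in row 4, 3 can only go here (every other open cell in that row sees a 3).
r3c4 = 9: row 3 has {2,5,7}; col 4 has {1,3,4,6,8}; box has {1,2,4,5,7,8} → only 9 remains.
r6c5 = 9: in row 6, 9 can only go here (every other open cell in that row sees a 9).
r6c4 = 5: in row 6, 5 can only go here (every other open cell in that row sees a 5).
r7c5 = 5: in row 7, 5 can only go here (every other open cell in that row sees a 5).
r8c5 = 7: row 8 has {1,2,3,4,6,9}; col 5 has {1,4,5,8,9}; box has {1,3,4,5,6,8,9} → only 7 remains.
r5c5 = 2: row 5 has {1,3,5,6,9}; col 5 has {1,4,5,7,8,9}; box has {1,3,5,6,9} → only 2 remains.
r7c4 = 2: row 7 has {1,3,4,5,6,9}; col 4 has {1,3,4,5,6,8,9}; box has {1,3,4,5,6,7,8,9} → only 2 remains.
r5c4 = 7: row 5 has {1,2,3,5,6,9}; col 4 has {1,2,3,4,5,6,8,9}; box has {1,2,3,5,6,9} → only 7 remains.
r4c7 = 7: in column 7, 7 can only go here (every other open cell in that column sees a 7).
r4c1 = 8: row 4 has {1,2,3,6,7,9}; col 1 has {2,4,5,6,9}; box has {1,2,3,4,5,6,9} → only 8 remains.
r4c6 = 4: row 4 has {1,2,3,6,7,8,9}; col 6 has {1,2,3,5,6,7,9}; box has {1,2,3,5,6,7,9} → only 4 remains.
r4c9 = 5: row 4 has {1,2,3,4,6,7,8,9}; col 9 has {1,2,3,6,7,9}; box has {1,2,3,6,7,9} → only 5 remains.
r5c6 = 8: row 5 has {1,2,3,5,6,7,9}; col 6 has {1,2,3,4,5,6,7,9}; box has {1,2,3,4,5,6,7,9} → only 8 remains.
r5c7 = 4: row 5 has {1,2,3,5,6,7,8,9}; col 7 has {1,2,3,6,7,9}; box has {1,2,3,5,6,7,9} → only 4 remains.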